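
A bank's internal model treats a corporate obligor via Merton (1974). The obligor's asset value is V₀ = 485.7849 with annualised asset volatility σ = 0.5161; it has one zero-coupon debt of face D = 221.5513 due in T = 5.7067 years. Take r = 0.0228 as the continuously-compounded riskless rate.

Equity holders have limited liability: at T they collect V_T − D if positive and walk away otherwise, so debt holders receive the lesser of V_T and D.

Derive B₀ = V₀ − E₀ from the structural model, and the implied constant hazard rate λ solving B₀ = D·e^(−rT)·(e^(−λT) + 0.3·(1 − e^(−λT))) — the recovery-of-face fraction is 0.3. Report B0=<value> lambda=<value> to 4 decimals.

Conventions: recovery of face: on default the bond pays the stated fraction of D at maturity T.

With assets at 485.7849 and a single debt payment of 221.5513 at 5.7067 years:
d₁ = [ln(V₀/D) + (r + σ²/2)T] / (σ√T)
   = [ln(485.7849/221.5513) + (0.0228 + 0.5·0.5161²)·5.7067] / (0.5161·√5.7067)
   = [0.785112 + 0.890129] / 1.232896 = 1.358785
d₂ = d₁ − σ√T = 1.358785 − 1.232896 = 0.125889
N(d₁) = 0.912893,  N(d₂) = 0.550090,  e^(−rT) = 0.877996
E₀ = V₀·N(d₁) − D·e^(−rT)·N(d₂)
   = 485.7849·0.912893 − 221.5513·0.877996·0.550090 = 336.465230
B₀ = V₀ − E₀ = 485.7849 − 336.465230 = 149.319670
e^(−λT) = (B₀·e^(rT)/D − 0.3)/(1 − 0.3) = (149.3197·1.138957/221.5513 − 0.3)/0.7 = 0.66803811
λ = −ln(0.66803811)/5.7067 = 0.070691

B0=149.3197 lambda=0.0707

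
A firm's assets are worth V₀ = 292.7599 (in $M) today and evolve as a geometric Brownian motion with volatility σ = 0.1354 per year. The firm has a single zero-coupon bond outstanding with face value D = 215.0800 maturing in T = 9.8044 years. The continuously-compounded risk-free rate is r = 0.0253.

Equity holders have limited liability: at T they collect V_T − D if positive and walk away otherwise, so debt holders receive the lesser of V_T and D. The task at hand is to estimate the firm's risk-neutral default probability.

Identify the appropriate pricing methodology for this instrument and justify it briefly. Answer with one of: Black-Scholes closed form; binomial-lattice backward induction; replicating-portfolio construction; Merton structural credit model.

Key observation: assets follow a GBM and default happens iff V_T < 215.0800; valuing claims on that split (equity as a call, risky debt as the residual) is the structural model's definition.

framework: Merton structural credit model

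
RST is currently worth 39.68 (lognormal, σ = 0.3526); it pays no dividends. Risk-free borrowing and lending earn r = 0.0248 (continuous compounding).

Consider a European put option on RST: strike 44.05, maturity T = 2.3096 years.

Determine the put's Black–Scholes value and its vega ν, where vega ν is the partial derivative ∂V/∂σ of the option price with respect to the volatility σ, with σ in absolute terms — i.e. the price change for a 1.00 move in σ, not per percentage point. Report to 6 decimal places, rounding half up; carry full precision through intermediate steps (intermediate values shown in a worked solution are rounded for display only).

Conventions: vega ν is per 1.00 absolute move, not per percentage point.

price = 9.576210
ν = 23.671540

σ√T = 0.3526·√2.3096 = 0.535859
d₁ = (ln(S/K) + (r+σ²/2)T) / (σ√T) = (ln(39.68/44.05) + (0.0248+0.3526²/2)·2.3096) / 0.535859 = (-0.104478 + 0.200851) / 0.535859 = 0.179847
d₂ = d₁ − σ√T = 0.179847 − 0.535859 = -0.356012
e^{−rT} = 0.944331
N(−d₁) = 0.428636,  N(−d₂) = 0.639084
Put price V = K·e^{−rT}·N(−d₂) − S·N(−d₁) = 26.584504 − 17.008293 = 9.576210
φ(d₁) = (1/√(2π))·e^{−d₁²/2} = 0.392542
ν = S·φ(d₁)·√T = 23.671540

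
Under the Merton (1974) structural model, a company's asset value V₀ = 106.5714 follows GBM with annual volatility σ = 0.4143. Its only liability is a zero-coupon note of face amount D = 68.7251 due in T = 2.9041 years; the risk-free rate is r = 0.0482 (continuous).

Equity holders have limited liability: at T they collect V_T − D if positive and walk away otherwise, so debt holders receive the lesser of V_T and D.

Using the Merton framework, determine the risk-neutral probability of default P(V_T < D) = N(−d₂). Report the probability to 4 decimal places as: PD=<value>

PD=0.3204

Apply the equity-as-call identities (strike 68.7251, horizon 2.9041 years):
d₁ = [ln(V₀/D) + (r + σ²/2)T] / (σ√T)
   = [ln(106.5714/68.7251) + (0.0482 + 0.5·0.4143²)·2.9041] / (0.4143·√2.9041)
   = [0.438701 + 0.389214] / 0.706026 = 1.172640
d₂ = d₁ − σ√T = 1.172640 − 0.706026 = 0.466614
risk-neutral PD = N(−d₂) = N(-0.466614) = 0.320388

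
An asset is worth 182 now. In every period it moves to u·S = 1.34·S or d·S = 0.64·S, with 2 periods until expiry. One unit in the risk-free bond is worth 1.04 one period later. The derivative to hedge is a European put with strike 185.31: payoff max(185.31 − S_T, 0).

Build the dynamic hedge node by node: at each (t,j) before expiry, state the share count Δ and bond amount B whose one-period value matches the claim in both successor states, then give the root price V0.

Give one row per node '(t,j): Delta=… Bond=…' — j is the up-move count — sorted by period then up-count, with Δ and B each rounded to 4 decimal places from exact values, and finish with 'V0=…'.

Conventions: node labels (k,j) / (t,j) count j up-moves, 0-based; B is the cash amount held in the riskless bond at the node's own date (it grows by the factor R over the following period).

(0,0): Delta=-0.3898 Bond=102.9855
(1,0): Delta=-1.0000 Bond=178.1827
(1,1): Delta=-0.1712 Bond=53.7966
V0=32.0445

No-arbitrage ⇒ martingale measure with p* = (R−d)/(u−d) = 0.5714.
Expiry values: V(2,0)=110.7628, V(2,1)=29.2268, V(2,2)=0.0000
Node (1,0) S=116.4800: V=(p*·29.2268+(1−p*)·110.7628)/1.04=61.7027; Δ=(29.2268−110.7628)/(156.0832−74.5472)=-1.0000; B=V−Δ·S=178.1827
Node (1,1) S=243.8800: V=(p*·0.0000+(1−p*)·29.2268)/1.04=12.0440; Δ=(0.0000−29.2268)/(326.7992−156.0832)=-0.1712; B=V−Δ·S=53.7966
Node (0,0) S=182.0000: V=(p*·12.0440+(1−p*)·61.7027)/1.04=32.0445; Δ=(12.0440−61.7027)/(243.8800−116.4800)=-0.3898; B=V−Δ·S=102.9855
Check: Δ(0,0)·S0 + B(0,0) = 32.0445 = V0.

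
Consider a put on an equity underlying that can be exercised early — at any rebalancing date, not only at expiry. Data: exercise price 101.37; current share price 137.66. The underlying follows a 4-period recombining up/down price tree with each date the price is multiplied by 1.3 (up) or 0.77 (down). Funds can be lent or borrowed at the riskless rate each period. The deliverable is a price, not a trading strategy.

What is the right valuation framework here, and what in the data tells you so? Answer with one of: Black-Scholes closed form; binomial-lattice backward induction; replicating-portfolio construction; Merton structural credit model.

framework: binomial-lattice backward induction

Key observation: an American put (K = 101.37, S₀ = 137.66) on a 4-date tree has no closed form — the optimal stopping decision is embedded and must be resolved recursively from expiry.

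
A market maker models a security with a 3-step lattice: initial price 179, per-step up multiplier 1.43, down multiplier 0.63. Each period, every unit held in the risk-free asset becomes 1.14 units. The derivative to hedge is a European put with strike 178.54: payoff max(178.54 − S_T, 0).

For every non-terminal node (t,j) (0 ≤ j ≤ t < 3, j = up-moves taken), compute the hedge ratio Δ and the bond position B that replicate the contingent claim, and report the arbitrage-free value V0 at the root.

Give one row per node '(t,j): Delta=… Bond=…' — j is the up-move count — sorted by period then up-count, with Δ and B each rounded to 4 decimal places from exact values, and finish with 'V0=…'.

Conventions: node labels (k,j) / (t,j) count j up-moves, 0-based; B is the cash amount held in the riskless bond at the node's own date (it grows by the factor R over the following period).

(0,0): Delta=-0.2312 Bond=58.7432
(1,0): Delta=-0.6773 Bond=117.2688
(1,1): Delta=-0.1195 Bond=38.3643
(2,0): Delta=-1.0000 Bond=156.6140
(2,1): Delta=-0.5964 Bond=120.6492
(2,2): Delta=0.0000 Bond=0.0000
V0=17.3536

The replicating-portfolio and risk-neutral prices coincide; use p* = (1.14−0.63)/(1.43−0.63) = 0.6375 for the latter.
Expiry values: V(3,0)=133.7816, V(3,1)=76.9455, V(3,2)=0.0000, V(3,3)=0.0000
(2,0): S=71.0451. Δ = (V_up−V_dn)/(S_up−S_dn) = (76.9455−133.7816)/(101.5945−44.7584) = -1.0000. V = [p*·76.9455 + (1−p*)·133.7816]/1.14 = 85.5689. B = V − Δ·S = 156.6140.
(2,1): S=161.2611. Δ = (V_up−V_dn)/(S_up−S_dn) = (0.0000−76.9455)/(230.6034−101.5945) = -0.5964. V = [p*·0.0000 + (1−p*)·76.9455]/1.14 = 24.4673. B = V − Δ·S = 120.6492.
(2,2): S=366.0371. Δ = (V_up−V_dn)/(S_up−S_dn) = (0.0000−0.0000)/(523.4331−230.6034) = 0.0000. V = [p*·0.0000 + (1−p*)·0.0000]/1.14 = 0.0000. B = V − Δ·S = 0.0000.
(1,0): S=112.7700. Δ = (V_up−V_dn)/(S_up−S_dn) = (24.4673−85.5689)/(161.2611−71.0451) = -0.6773. V = [p*·24.4673 + (1−p*)·85.5689]/1.14 = 40.8918. B = V − Δ·S = 117.2688.
(1,1): S=255.9700. Δ = (V_up−V_dn)/(S_up−S_dn) = (0.0000−24.4673)/(366.0371−161.2611) = -0.1195. V = [p*·0.0000 + (1−p*)·24.4673]/1.14 = 7.7802. B = V − Δ·S = 38.3643.
(0,0): S=179.0000. Δ = (V_up−V_dn)/(S_up−S_dn) = (7.7802−40.8918)/(255.9700−112.7700) = -0.2312. V = [p*·7.7802 + (1−p*)·40.8918]/1.14 = 17.3536. B = V − Δ·S = 58.7432.
Sanity check at the root: Δ(0,0)·S0 + B(0,0) reproduces V0 = 17.3536.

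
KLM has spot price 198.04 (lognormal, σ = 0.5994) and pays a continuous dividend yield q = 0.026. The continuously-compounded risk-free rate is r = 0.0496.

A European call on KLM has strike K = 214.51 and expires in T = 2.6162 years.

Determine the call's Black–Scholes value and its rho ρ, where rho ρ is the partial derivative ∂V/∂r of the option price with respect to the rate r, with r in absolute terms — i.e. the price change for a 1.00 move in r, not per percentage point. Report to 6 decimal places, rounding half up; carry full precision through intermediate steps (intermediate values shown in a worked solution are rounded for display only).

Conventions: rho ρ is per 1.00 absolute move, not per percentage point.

price = 67.801782
ρ = 151.477845

σ√T = 0.5994·√2.6162 = 0.969510
d₁ = (ln(S/K) + (r−q+σ²/2)T) / (σ√T) = (ln(198.04/214.51) + (0.0496−0.026+0.5994²/2)·2.6162) / 0.969510 = (-0.079887 + 0.531717) / 0.969510 = 0.466039
d₂ = d₁ − σ√T = 0.466039 − 0.969510 = -0.503471
e^{−rT} = 0.878303
e^{−qT} = 0.934241
N(d₁) = 0.679406,  N(d₂) = 0.307317
Call price V = S·e^{−qT}·N(d₁) − K·e^{−rT}·N(d₂) = 125.701730 − 57.899948 = 67.801782
ρ = K·T·e^{−rT}·N(d₂) = 151.477845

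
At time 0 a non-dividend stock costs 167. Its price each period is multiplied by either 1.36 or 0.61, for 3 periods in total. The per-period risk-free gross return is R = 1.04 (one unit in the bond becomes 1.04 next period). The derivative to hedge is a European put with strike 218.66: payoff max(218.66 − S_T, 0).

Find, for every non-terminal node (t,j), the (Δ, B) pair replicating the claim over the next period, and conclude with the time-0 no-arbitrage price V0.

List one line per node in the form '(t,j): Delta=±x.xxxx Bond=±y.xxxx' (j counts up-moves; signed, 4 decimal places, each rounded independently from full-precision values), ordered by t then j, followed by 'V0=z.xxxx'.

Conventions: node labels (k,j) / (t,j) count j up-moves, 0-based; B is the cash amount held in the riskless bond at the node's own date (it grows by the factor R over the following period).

Arbitrage-free pricing uses the up-move probability p* = (R−d)/(u−d) = 0.5733, discounting each step at R = 1.04.
At maturity the claim pays: V(3,0)=180.7542, V(3,1)=134.1486, V(3,2)=30.2412, V(3,3)=0.0000
Node (2,0) S=62.1407: V=(p*·134.1486+(1−p*)·180.7542)/1.04=148.1093; Δ=(134.1486−180.7542)/(84.5114−37.9058)=-1.0000; B=V−Δ·S=210.2500
Node (2,1) S=138.5432: V=(p*·30.2412+(1−p*)·134.1486)/1.04=71.7068; Δ=(30.2412−134.1486)/(188.4188−84.5114)=-1.0000; B=V−Δ·S=210.2500
Node (2,2) S=308.8832: V=(p*·0.0000+(1−p*)·30.2412)/1.04=12.4067; Δ=(0.0000−30.2412)/(420.0812−188.4188)=-0.1305; B=V−Δ·S=52.7283
Node (1,0) S=101.8700: V=(p*·71.7068+(1−p*)·148.1093)/1.04=100.2935; Δ=(71.7068−148.1093)/(138.5432−62.1407)=-1.0000; B=V−Δ·S=202.1635
Node (1,1) S=227.1200: V=(p*·12.4067+(1−p*)·71.7068)/1.04=36.2577; Δ=(12.4067−71.7068)/(308.8832−138.5432)=-0.3481; B=V−Δ·S=115.3246
Node (0,0) S=167.0000: V=(p*·36.2577+(1−p*)·100.2935)/1.04=61.1343; Δ=(36.2577−100.2935)/(227.1200−101.8700)=-0.5113; B=V−Δ·S=146.5152
Sanity check at the root: Δ(0,0)·S0 + B(0,0) reproduces V0 = 61.1343.

(0,0): Delta=-0.5113 Bond=146.5152
(1,0): Delta=-1.0000 Bond=202.1635
(1,1): Delta=-0.3481 Bond=115.3246
(2,0): Delta=-1.0000 Bond=210.2500
(2,1): Delta=-1.0000 Bond=210.2500
(2,2): Delta=-0.1305 Bond=52.7283
V0=61.1343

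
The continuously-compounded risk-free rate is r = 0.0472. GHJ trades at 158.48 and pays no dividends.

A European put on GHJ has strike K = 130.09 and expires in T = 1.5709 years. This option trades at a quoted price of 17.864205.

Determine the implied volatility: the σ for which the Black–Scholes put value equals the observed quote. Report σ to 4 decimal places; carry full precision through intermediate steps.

At σ = 0.4885 the Black–Scholes value reproduces the quote:
σ√T = 0.4885·√1.5709 = 0.612264
d₁ = (ln(S/K) + (r+σ²/2)T) / (σ√T) = (ln(158.48/130.09) + (0.0472+0.4885²/2)·1.5709) / 0.612264 = (0.197402 + 0.261580) / 0.612264 = 0.749647
d₂ = d₁ − σ√T = 0.749647 − 0.612264 = 0.137383
e^{−rT} = 0.928536
N(−d₁) = 0.226734,  N(−d₂) = 0.445364
V = K·e^{−rT}·N(−d₂) − S·N(−d₁) = 53.796951 − 35.932746 = 17.864205 (the quoted price), and the Black–Scholes price is strictly increasing in σ, so σ is unique

sigma = 0.4885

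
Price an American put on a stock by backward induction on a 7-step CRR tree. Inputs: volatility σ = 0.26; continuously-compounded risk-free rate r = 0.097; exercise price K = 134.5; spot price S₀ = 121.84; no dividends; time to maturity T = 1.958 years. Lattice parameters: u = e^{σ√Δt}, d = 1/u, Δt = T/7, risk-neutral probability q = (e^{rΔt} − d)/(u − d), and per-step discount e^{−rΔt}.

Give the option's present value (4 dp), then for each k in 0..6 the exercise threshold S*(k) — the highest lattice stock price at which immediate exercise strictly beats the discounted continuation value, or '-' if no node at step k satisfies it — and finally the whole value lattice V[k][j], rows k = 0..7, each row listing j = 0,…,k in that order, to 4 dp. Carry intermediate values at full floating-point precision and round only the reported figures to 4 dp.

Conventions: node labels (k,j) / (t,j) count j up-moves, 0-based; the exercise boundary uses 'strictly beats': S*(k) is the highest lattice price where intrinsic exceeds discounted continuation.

Δt=0.27971, u=1.14741, d=0.87153, q=0.56537, disc=e^(-rΔt)=0.97323
k=7 terminal: V=max(K-S,0) → 87.9677 73.2377 53.8449 28.3132 0.0000 0.0000 0.0000 0.0000
k=6: j=0 S=53.3917 intr=81.1083 cont=77.5081 V=81.1083[EX]; j=1 S=70.2931 intr=64.2069 cont=60.6067 V=64.2069[EX]; j=2 S=92.5446 intr=41.9554 cont=38.3551 V=41.9554[EX]; j=3 S=121.8400 intr=12.6600 cont=11.9764 V=12.6600[EX]; j=4 S=160.4089 intr=0.0000 cont=0.0000 V=0.0000[hold]; j=5 S=211.1870 intr=0.0000 cont=0.0000 V=0.0000[hold]; j=6 S=278.0391 intr=0.0000 cont=0.0000 V=0.0000[hold]  S*(6)=121.8400
k=5: j=0 S=61.2623 intr=73.2377 cont=69.6375 V=73.2377[EX]; j=1 S=80.6551 intr=53.8449 cont=50.2447 V=53.8449[EX]; j=2 S=106.1868 intr=28.3132 cont=24.7130 V=28.3132[EX]; j=3 S=139.8007 intr=0.0000 cont=5.3551 V=5.3551[hold]; j=4 S=184.0551 intr=0.0000 cont=0.0000 V=0.0000[hold]; j=5 S=242.3185 intr=0.0000 cont=0.0000 V=0.0000[hold]  S*(5)=106.1868
k=4: j=0 S=70.2931 intr=64.2069 cont=60.6067 V=64.2069[EX]; j=1 S=92.5446 intr=41.9554 cont=38.3551 V=41.9554[EX]; j=2 S=121.8400 intr=12.6600 cont=14.9230 V=14.9230[hold]; j=3 S=160.4089 intr=0.0000 cont=2.2652 V=2.2652[hold]; j=4 S=211.1870 intr=0.0000 cont=0.0000 V=0.0000[hold]  S*(4)=92.5446
k=3: j=0 S=80.6551 intr=53.8449 cont=50.2447 V=53.8449[EX]; j=1 S=106.1868 intr=28.3132 cont=25.9581 V=28.3132[EX]; j=2 S=139.8007 intr=0.0000 cont=7.5588 V=7.5588[hold]; j=3 S=184.0551 intr=0.0000 cont=0.9582 V=0.9582[hold]  S*(3)=106.1868
k=2: j=0 S=92.5446 intr=41.9554 cont=38.3551 V=41.9554[EX]; j=1 S=121.8400 intr=12.6600 cont=16.1355 V=16.1355[hold]; j=2 S=160.4089 intr=0.0000 cont=3.7246 V=3.7246[hold]  S*(2)=92.5446
k=1: j=0 S=106.1868 intr=28.3132 cont=26.6253 V=28.3132[EX]; j=1 S=139.8007 intr=0.0000 cont=8.8746 V=8.8746[hold]  S*(1)=106.1868
k=0: j=0 S=121.8400 intr=12.6600 cont=16.8595 V=16.8595[hold]  S*(0)=-

price = 16.8595
boundary = - 106.1868 92.5446 106.1868 92.5446 106.1868 121.8400
tree:
16.8595
28.3132 8.8746
41.9554 16.1355 3.7246
53.8449 28.3132 7.5588 0.9582
64.2069 41.9554 14.9230 2.2652 0.0000
73.2377 53.8449 28.3132 5.3551 0.0000 0.0000
81.1083 64.2069 41.9554 12.6600 0.0000 0.0000 0.0000
87.9677 73.2377 53.8449 28.3132 0.0000 0.0000 0.0000 0.0000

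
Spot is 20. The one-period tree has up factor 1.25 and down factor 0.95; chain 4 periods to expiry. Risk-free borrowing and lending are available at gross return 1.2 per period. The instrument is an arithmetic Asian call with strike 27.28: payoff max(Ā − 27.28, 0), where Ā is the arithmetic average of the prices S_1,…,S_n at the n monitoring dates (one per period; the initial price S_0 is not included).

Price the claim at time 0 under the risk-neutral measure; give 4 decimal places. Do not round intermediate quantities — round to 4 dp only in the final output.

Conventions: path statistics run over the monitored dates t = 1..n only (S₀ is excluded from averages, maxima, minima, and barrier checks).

price = 2.5605

No-arbitrage gives p* = (R−d)/(u−d) = 0.8333: enumerate every path, weight its payoff by its p*-probability, and discount by R^4.
Enumerate all 2^4 = 16 price paths (U = up ×1.25, D = down ×0.95); each path with k up-moves has probability p*^k·(1−p*)^(4−k).
DDDD: Ā=17.6219, payoff=0.0000, prob=0.000772
UDDD: Ā=23.1867, payoff=0.0000, prob=0.003858
DUDD: Ā=21.6867, payoff=0.0000, prob=0.003858
UUDD: Ā=28.5352, payoff=1.2552, prob=0.019290
DDUD: Ā=20.2617, payoff=0.0000, prob=0.003858
UDUD: Ā=26.6602, payoff=0.0000, prob=0.019290
DUUD: Ā=25.1602, payoff=0.0000, prob=0.019290
UUUD: Ā=33.1055, payoff=5.8255, prob=0.096451
DDDU: Ā=18.9080, payoff=0.0000, prob=0.003858
UDDU: Ā=24.8789, payoff=0.0000, prob=0.019290
DUDU: Ā=23.3789, payoff=0.0000, prob=0.019290
UUDU: Ā=30.7617, payoff=3.4817, prob=0.096451
DDUU: Ā=21.9539, payoff=0.0000, prob=0.019290
UDUU: Ā=28.8867, payoff=1.6067, prob=0.096451
DUUU: Ā=27.3867, payoff=0.1067, prob=0.096451
UUUU: Ā=36.0352, payoff=8.7552, prob=0.482253
Price = Σ prob·payoff / R^4 = 5.309359 / 2.073600 = 2.5605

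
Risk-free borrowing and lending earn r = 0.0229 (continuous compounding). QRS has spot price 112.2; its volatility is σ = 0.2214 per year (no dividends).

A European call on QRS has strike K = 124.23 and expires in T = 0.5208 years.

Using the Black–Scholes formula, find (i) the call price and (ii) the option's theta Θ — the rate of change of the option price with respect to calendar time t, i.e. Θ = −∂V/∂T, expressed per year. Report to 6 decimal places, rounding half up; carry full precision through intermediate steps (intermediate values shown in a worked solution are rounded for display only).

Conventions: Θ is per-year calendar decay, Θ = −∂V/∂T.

σ√T = 0.2214·√0.5208 = 0.159777
d₁ = (ln(S/K) + (r+σ²/2)T) / (σ√T) = (ln(112.2/124.23) + (0.0229+0.2214²/2)·0.5208) / 0.159777 = (-0.101852 + 0.024691) / 0.159777 = -0.482931
d₂ = d₁ − σ√T = -0.482931 − 0.159777 = -0.642708
e^{−rT} = 0.988145
N(d₁) = 0.314572,  N(d₂) = 0.260207
Call price V = S·N(d₁) − K·e^{−rT}·N(d₂) = 35.295010 − 31.942264 = 3.352747
φ(d₁) = (1/√(2π))·e^{−d₁²/2} = 0.355031
Θ = −S·φ(d₁)·σ/(2√T) − r·K·e^{−rT}·N(d₂) = −6.110425 − 0.731478 = -6.841903

price = 3.352747
Θ = -6.841903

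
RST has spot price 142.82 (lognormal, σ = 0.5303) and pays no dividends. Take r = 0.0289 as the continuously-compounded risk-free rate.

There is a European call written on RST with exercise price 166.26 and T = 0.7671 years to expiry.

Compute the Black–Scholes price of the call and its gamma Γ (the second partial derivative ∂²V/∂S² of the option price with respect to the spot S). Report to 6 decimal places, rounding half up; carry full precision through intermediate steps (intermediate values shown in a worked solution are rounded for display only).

σ√T = 0.5303·√0.7671 = 0.464459
d₁ = (ln(S/K) + (r+σ²/2)T) / (σ√T) = (ln(142.82/166.26) + (0.0289+0.5303²/2)·0.7671) / 0.464459 = (-0.151968 + 0.130030) / 0.464459 = -0.047232
d₂ = d₁ − σ√T = -0.047232 − 0.464459 = -0.511691
e^{−rT} = 0.978075
N(d₁) = 0.481164,  N(d₂) = 0.304434
Call price V = S·N(d₁) − K·e^{−rT}·N(d₂) = 68.719865 − 49.505373 = 19.214492
φ(d₁) = (1/√(2π))·e^{−d₁²/2} = 0.398498
Γ = φ(d₁) / (S·σ·√T) = 0.006007

price = 19.214492
Γ = 0.006007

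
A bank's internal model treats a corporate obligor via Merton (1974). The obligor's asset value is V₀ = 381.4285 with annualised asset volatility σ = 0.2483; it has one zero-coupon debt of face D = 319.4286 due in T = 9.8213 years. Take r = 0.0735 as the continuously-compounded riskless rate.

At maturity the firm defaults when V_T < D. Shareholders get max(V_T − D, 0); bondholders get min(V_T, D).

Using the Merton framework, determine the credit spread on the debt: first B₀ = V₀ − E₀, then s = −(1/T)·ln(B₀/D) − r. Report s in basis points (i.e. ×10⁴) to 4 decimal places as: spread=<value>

Equity is a call on the firm's assets struck at D = 319.4286:
d₁ = [ln(V₀/D) + (r + σ²/2)T] / (σ√T)
   = [ln(381.4285/319.4286) + (0.0735 + 0.5·0.2483²)·9.8213] / (0.2483·√9.8213)
   = [0.177390 + 1.024621] / 0.778146 = 1.544711
d₂ = d₁ − σ√T = 1.544711 − 0.778146 = 0.766565
N(d₁) = 0.938792,  N(d₂) = 0.778330,  e^(−rT) = 0.485845
E₀ = V₀·N(d₁) − D·e^(−rT)·N(d₂)
   = 381.4285·0.938792 − 319.4286·0.485845·0.778330 = 237.290801
B₀ = V₀ − E₀ = 381.4285 − 237.290801 = 144.137699
spread = −(1/T)·ln(B₀/D) − r = −(1/9.8213)·ln(144.137699/319.4286) − 0.0735 = 0.00752437
in basis points: 0.00752437 × 10⁴ = 75.2437 bp

spread=75.2437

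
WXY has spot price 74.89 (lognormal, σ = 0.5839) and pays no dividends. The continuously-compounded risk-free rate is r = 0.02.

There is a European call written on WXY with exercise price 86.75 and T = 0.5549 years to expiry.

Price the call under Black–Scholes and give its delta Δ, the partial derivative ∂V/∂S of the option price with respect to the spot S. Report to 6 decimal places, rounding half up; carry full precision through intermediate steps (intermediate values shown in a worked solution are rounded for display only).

σ√T = 0.5839·√0.5549 = 0.434957
d₁ = (ln(S/K) + (r+σ²/2)T) / (σ√T) = (ln(74.89/86.75) + (0.02+0.5839²/2)·0.5549) / 0.434957 = (-0.147010 + 0.105692) / 0.434957 = -0.094994
d₂ = d₁ − σ√T = -0.094994 − 0.434957 = -0.529951
e^{−rT} = 0.988963
N(d₁) = 0.462160,  N(d₂) = 0.298073
Call price V = S·N(d₁) − K·e^{−rT}·N(d₂) = 34.611133 − 25.572445 = 9.038688
Δ = N(d₁) = 0.462160

price = 9.038688
Δ = 0.462160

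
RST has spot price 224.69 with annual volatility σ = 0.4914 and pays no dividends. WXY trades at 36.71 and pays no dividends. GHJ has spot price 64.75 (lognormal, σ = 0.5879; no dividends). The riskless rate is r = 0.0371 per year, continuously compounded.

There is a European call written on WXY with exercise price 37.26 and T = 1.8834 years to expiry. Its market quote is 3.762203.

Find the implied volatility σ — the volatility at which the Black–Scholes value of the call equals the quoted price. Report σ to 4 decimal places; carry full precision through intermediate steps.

sigma = 0.1365

At σ = 0.1365 the Black–Scholes value reproduces the quote:
σ√T = 0.1365·√1.8834 = 0.187329
d₁ = (ln(S/K) + (r+σ²/2)T) / (σ√T) = (ln(36.71/37.26) + (0.0371+0.1365²/2)·1.8834) / 0.187329 = (-0.014871 + 0.087420) / 0.187329 = 0.387282
d₂ = d₁ − σ√T = 0.387282 − 0.187329 = 0.199953
e^{−rT} = 0.932511
N(d₁) = 0.650726,  N(d₂) = 0.579241
V = S·N(d₁) − K·e^{−rT}·N(d₂) = 23.888161 − 20.125958 = 3.762203 (matching the quote); vega is positive throughout, so no other σ reproduces this price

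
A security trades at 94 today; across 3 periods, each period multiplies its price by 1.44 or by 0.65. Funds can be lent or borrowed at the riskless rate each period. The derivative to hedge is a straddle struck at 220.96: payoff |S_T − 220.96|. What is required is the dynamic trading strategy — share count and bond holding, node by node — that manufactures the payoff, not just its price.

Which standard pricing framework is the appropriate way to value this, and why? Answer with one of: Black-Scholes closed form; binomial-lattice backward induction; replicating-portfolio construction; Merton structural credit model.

framework: replicating-portfolio construction

Key observation: the task asks for the hedge itself — share and bond holdings at every node of the 3-period tree on spot 94 with factors 1.44/0.65 — which is exactly what the replicating-portfolio construction produces.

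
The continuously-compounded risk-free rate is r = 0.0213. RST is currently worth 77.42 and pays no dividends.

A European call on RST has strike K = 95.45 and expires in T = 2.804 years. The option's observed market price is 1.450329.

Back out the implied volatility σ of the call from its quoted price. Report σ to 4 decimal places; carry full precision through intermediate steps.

sigma = 0.1009

At σ = 0.1009 the Black–Scholes value reproduces the quote:
σ√T = 0.1009·√2.804 = 0.168959
d₁ = (ln(S/K) + (r+σ²/2)T) / (σ√T) = (ln(77.42/95.45) + (0.0213+0.1009²/2)·2.804) / 0.168959 = (-0.209357 + 0.073999) / 0.168959 = -0.801136
d₂ = d₁ − σ√T = -0.801136 − 0.168959 = -0.970094
e^{−rT} = 0.942023
N(d₁) = 0.211527,  N(d₂) = 0.166000
V = S·N(d₁) − K·e^{−rT}·N(d₂) = 16.376387 − 14.926058 = 1.450329 (equal to the quote); since ∂V/∂σ > 0 for all σ, the implied volatility is unique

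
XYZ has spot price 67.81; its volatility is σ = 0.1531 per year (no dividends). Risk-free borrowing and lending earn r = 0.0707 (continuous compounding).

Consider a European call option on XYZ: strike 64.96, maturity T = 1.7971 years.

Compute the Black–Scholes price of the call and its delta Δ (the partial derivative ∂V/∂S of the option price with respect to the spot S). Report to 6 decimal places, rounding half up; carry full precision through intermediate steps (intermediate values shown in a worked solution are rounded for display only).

price = 12.057661
Δ = 0.824044

σ√T = 0.1531·√1.7971 = 0.205240
d₁ = (ln(S/K) + (r+σ²/2)T) / (σ√T) = (ln(67.81/64.96) + (0.0707+0.1531²/2)·1.7971) / 0.205240 = (0.042938 + 0.148117) / 0.205240 = 0.930885
d₂ = d₁ − σ√T = 0.930885 − 0.205240 = 0.725646
e^{−rT} = 0.880685
N(d₁) = 0.824044,  N(d₂) = 0.765972
Call price V = S·N(d₁) − K·e^{−rT}·N(d₂) = 55.878395 − 43.820733 = 12.057661
Δ = N(d₁) = 0.824044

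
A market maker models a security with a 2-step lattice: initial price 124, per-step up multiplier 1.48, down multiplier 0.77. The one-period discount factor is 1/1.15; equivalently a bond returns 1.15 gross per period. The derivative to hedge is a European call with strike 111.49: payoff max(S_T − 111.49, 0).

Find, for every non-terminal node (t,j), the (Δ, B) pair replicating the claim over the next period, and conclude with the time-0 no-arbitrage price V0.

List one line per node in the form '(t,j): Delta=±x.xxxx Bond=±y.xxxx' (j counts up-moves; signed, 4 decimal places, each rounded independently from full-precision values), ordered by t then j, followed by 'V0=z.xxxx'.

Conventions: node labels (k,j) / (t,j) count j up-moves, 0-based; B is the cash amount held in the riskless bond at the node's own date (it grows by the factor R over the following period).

Arbitrage-free pricing uses the up-move probability p* = (R−d)/(u−d) = 0.5352, discounting each step at R = 1.15.
At maturity the claim pays: V(2,0)=0.0000, V(2,1)=29.8204, V(2,2)=160.1196
  t=1,j=0: stock 95.4800 → up 141.3104 (V=29.8204), down 73.5196 (V=0.0000). Price 13.8784; hedge Δ=0.4399, bond B=-28.1221.
  t=1,j=1: stock 183.5200 → up 271.6096 (V=160.1196), down 141.3104 (V=29.8204). Price 86.5722; hedge Δ=1.0000, bond B=-96.9478.
  t=0,j=0: stock 124.0000 → up 183.5200 (V=86.5722), down 95.4800 (V=13.8784). Price 45.9000; hedge Δ=0.8257, bond B=-56.4856.
As a check, the time-0 holding Δ(0,0)·S0 + B(0,0) comes to 45.9000 — exactly V0.

(0,0): Delta=0.8257 Bond=-56.4856
(1,0): Delta=0.4399 Bond=-28.1221
(1,1): Delta=1.0000 Bond=-96.9478
V0=45.9000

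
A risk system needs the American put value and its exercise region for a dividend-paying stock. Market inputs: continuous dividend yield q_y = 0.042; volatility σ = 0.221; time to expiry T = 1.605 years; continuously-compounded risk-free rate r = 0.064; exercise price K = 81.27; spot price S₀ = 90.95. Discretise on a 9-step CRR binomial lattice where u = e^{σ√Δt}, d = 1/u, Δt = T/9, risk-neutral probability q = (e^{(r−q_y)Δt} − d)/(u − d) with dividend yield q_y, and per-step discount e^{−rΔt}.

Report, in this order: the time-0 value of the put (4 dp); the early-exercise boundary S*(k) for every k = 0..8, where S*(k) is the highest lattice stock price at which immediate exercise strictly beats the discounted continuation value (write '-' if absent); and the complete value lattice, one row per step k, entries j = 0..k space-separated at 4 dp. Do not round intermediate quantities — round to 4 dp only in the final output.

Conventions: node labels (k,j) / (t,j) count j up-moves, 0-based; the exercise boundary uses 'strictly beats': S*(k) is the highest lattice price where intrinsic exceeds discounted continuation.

params: Δt=0.17833 u=1.09782 d=0.91090 q=0.49772 e^(-rΔt)=0.98865
t_9 payoffs: 42.0038 33.9459 24.2345 12.5302 0.0000 0.0000 0.0000 0.0000 0.0000 0.0000
t_8: node(8,0) S=43.1073 payoff=38.1627 vs cont=37.5621 → 38.1627 [stop]  node(8,1) S=51.9534 payoff=29.3166 vs cont=28.7820 → 29.3166 [stop]  node(8,2) S=62.6147 payoff=18.6553 vs cont=18.2002 → 18.6553 [stop]  node(8,3) S=75.4640 payoff=5.8060 vs cont=6.2223 → 6.2223 [wait]  node(8,4) S=90.9500 payoff=0.0000 vs cont=0.0000 → 0.0000 [wait]  node(8,5) S=109.6139 payoff=0.0000 vs cont=0.0000 → 0.0000 [wait]  node(8,6) S=132.1079 payoff=0.0000 vs cont=0.0000 → 0.0000 [wait]  node(8,7) S=159.2179 payoff=0.0000 vs cont=0.0000 → 0.0000 [wait]  node(8,8) S=191.8911 payoff=0.0000 vs cont=0.0000 → 0.0000 [wait]  ⇒ S*(8)=62.6147
t_7: node(7,0) S=47.3241 payoff=33.9459 vs cont=33.3768 → 33.9459 [stop]  node(7,1) S=57.0355 payoff=24.2345 vs cont=23.7378 → 24.2345 [stop]  node(7,2) S=68.7398 payoff=12.5302 vs cont=12.3257 → 12.5302 [stop]  node(7,3) S=82.8459 payoff=0.0000 vs cont=3.0899 → 3.0899 [wait]  node(7,4) S=99.8468 payoff=0.0000 vs cont=0.0000 → 0.0000 [wait]  node(7,5) S=120.3365 payoff=0.0000 vs cont=0.0000 → 0.0000 [wait]  node(7,6) S=145.0308 payoff=0.0000 vs cont=0.0000 → 0.0000 [wait]  node(7,7) S=174.7927 payoff=0.0000 vs cont=0.0000 → 0.0000 [wait]  ⇒ S*(7)=68.7398
t_6: node(6,0) S=51.9534 payoff=29.3166 vs cont=28.7820 → 29.3166 [stop]  node(6,1) S=62.6147 payoff=18.6553 vs cont=18.2002 → 18.6553 [stop]  node(6,2) S=75.4640 payoff=5.8060 vs cont=7.7428 → 7.7428 [wait]  node(6,3) S=90.9500 payoff=0.0000 vs cont=1.5344 → 1.5344 [wait]  node(6,4) S=109.6139 payoff=0.0000 vs cont=0.0000 → 0.0000 [wait]  node(6,5) S=132.1079 payoff=0.0000 vs cont=0.0000 → 0.0000 [wait]  node(6,6) S=159.2179 payoff=0.0000 vs cont=0.0000 → 0.0000 [wait]  ⇒ S*(6)=62.6147
t_5: node(5,0) S=57.0355 payoff=24.2345 vs cont=23.7378 → 24.2345 [stop]  node(5,1) S=68.7398 payoff=12.5302 vs cont=13.0739 → 13.0739 [wait]  node(5,2) S=82.8459 payoff=0.0000 vs cont=4.6000 → 4.6000 [wait]  node(5,3) S=99.8468 payoff=0.0000 vs cont=0.7620 → 0.7620 [wait]  node(5,4) S=120.3365 payoff=0.0000 vs cont=0.0000 → 0.0000 [wait]  node(5,5) S=145.0308 payoff=0.0000 vs cont=0.0000 → 0.0000 [wait]  ⇒ S*(5)=57.0355
t_4: node(4,0) S=62.6147 payoff=18.6553 vs cont=18.4677 → 18.6553 [stop]  node(4,1) S=75.4640 payoff=5.8060 vs cont=8.7558 → 8.7558 [wait]  node(4,2) S=90.9500 payoff=0.0000 vs cont=2.6592 → 2.6592 [wait]  node(4,3) S=109.6139 payoff=0.0000 vs cont=0.3784 → 0.3784 [wait]  node(4,4) S=132.1079 payoff=0.0000 vs cont=0.0000 → 0.0000 [wait]  ⇒ S*(4)=62.6147
t_3: node(3,0) S=68.7398 payoff=12.5302 vs cont=13.5723 → 13.5723 [wait]  node(3,1) S=82.8459 payoff=0.0000 vs cont=5.6565 → 5.6565 [wait]  node(3,2) S=99.8468 payoff=0.0000 vs cont=1.5067 → 1.5067 [wait]  node(3,3) S=120.3365 payoff=0.0000 vs cont=0.1879 → 0.1879 [wait]  ⇒ S*(3)=-
t_2: node(2,0) S=75.4640 payoff=5.8060 vs cont=9.5232 → 9.5232 [wait]  node(2,1) S=90.9500 payoff=0.0000 vs cont=3.5503 → 3.5503 [wait]  node(2,2) S=109.6139 payoff=0.0000 vs cont=0.8407 → 0.8407 [wait]  ⇒ S*(2)=-
t_1: node(1,0) S=82.8459 payoff=0.0000 vs cont=6.4761 → 6.4761 [wait]  node(1,1) S=99.8468 payoff=0.0000 vs cont=2.1767 → 2.1767 [wait]  ⇒ S*(1)=-
t_0: node(0,0) S=90.9500 payoff=0.0000 vs cont=4.2870 → 4.2870 [wait]  ⇒ S*(0)=-

price = 4.2870
boundary = - - - - 62.6147 57.0355 62.6147 68.7398 62.6147
tree:
4.2870
6.4761 2.1767
9.5232 3.5503 0.8407
13.5723 5.6565 1.5067 0.1879
18.6553 8.7558 2.6592 0.3784 0.0000
24.2345 13.0739 4.6000 0.7620 0.0000 0.0000
29.3166 18.6553 7.7428 1.5344 0.0000 0.0000 0.0000
33.9459 24.2345 12.5302 3.0899 0.0000 0.0000 0.0000 0.0000
38.1627 29.3166 18.6553 6.2223 0.0000 0.0000 0.0000 0.0000 0.0000
42.0038 33.9459 24.2345 12.5302 0.0000 0.0000 0.0000 0.0000 0.0000 0.0000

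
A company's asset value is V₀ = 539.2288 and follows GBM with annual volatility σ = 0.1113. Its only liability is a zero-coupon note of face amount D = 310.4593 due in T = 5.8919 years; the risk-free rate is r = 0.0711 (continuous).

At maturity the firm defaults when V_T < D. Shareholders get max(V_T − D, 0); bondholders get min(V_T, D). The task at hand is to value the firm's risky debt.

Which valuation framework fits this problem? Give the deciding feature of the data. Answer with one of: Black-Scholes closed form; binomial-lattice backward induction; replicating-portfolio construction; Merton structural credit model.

framework: Merton structural credit model

Key observation: the question is about default risk generated by asset-value dynamics against a debt face of 310.4593 — the structural framework prices exactly that.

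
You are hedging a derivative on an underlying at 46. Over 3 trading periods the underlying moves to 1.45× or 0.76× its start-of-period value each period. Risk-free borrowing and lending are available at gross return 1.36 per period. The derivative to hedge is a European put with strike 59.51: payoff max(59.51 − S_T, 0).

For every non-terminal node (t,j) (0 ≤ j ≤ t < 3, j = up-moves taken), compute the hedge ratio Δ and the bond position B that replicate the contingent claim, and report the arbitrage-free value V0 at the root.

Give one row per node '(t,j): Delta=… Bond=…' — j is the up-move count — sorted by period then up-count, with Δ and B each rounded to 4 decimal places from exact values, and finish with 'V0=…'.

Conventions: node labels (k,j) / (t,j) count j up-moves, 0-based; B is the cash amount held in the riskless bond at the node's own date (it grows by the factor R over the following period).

Under the risk-neutral measure, an up-move has probability p* = (R−d)/(u−d) = 0.8696 and values discount at R = 1.36.
Payoffs at expiry: V(3,0)=39.3171, V(3,1)=20.9841, V(3,2)=0.0000, V(3,3)=0.0000
Node (2,0) S=26.5696: V=(p*·20.9841+(1−p*)·39.3171)/1.36=17.1878; Δ=(20.9841−39.3171)/(38.5259−20.1929)=-1.0000; B=V−Δ·S=43.7574
Node (2,1) S=50.6920: V=(p*·0.0000+(1−p*)·20.9841)/1.36=2.0125; Δ=(0.0000−20.9841)/(73.5034−38.5259)=-0.5999; B=V−Δ·S=32.4242
Node (2,2) S=96.7150: V=(p*·0.0000+(1−p*)·0.0000)/1.36=0.0000; Δ=(0.0000−0.0000)/(140.2368−73.5034)=0.0000; B=V−Δ·S=0.0000
Node (1,0) S=34.9600: V=(p*·2.0125+(1−p*)·17.1878)/1.36=2.9352; Δ=(2.0125−17.1878)/(50.6920−26.5696)=-0.6291; B=V−Δ·S=24.9283
Node (1,1) S=66.7000: V=(p*·0.0000+(1−p*)·2.0125)/1.36=0.1930; Δ=(0.0000−2.0125)/(96.7150−50.6920)=-0.0437; B=V−Δ·S=3.1097
Node (0,0) S=46.0000: V=(p*·0.1930+(1−p*)·2.9352)/1.36=0.4049; Δ=(0.1930−2.9352)/(66.7000−34.9600)=-0.0864; B=V−Δ·S=4.3791
Verification: the root portfolio costs Δ(0,0)·S0 + B(0,0) = 0.4049, matching V0.

(0,0): Delta=-0.0864 Bond=4.3791
(1,0): Delta=-0.6291 Bond=24.9283
(1,1): Delta=-0.0437 Bond=3.1097
(2,0): Delta=-1.0000 Bond=43.7574
(2,1): Delta=-0.5999 Bond=32.4242
(2,2): Delta=0.0000 Bond=0.0000
V0=0.4049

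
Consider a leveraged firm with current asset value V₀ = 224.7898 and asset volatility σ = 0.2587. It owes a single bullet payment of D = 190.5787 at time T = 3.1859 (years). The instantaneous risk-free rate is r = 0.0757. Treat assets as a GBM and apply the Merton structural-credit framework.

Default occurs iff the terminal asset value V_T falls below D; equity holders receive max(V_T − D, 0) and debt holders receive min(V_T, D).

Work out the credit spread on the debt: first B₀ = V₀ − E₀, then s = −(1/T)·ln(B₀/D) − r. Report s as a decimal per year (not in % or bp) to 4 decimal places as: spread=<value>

spread=0.0188

With assets at 224.7898 and a single debt payment of 190.5787 at 3.1859 years:
d₁ = [ln(V₀/D) + (r + σ²/2)T] / (σ√T)
   = [ln(224.7898/190.5787) + (0.0757 + 0.5·0.2587²)·3.1859] / (0.2587·√3.1859)
   = [0.165101 + 0.347782] / 0.461756 = 1.110722
d₂ = d₁ − σ√T = 1.110722 − 0.461756 = 0.648966
N(d₁) = 0.866656,  N(d₂) = 0.741820,  e^(−rT) = 0.785706
E₀ = V₀·N(d₁) − D·e^(−rT)·N(d₂)
   = 224.7898·0.866656 − 190.5787·0.785706·0.741820 = 83.736195
B₀ = V₀ − E₀ = 224.7898 − 83.736195 = 141.053605
spread = −(1/T)·ln(B₀/D) − r = −(1/3.1859)·ln(141.053605/190.5787) − 0.0757 = 0.01875533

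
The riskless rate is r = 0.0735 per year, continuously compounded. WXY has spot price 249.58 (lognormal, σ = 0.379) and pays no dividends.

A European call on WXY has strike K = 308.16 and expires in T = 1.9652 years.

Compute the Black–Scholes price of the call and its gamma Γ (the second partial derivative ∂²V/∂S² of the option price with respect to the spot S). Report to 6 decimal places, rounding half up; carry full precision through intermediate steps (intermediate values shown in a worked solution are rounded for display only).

price = 45.924604
Γ = 0.002979

σ√T = 0.379·√1.9652 = 0.531303
d₁ = (ln(S/K) + (r+σ²/2)T) / (σ√T) = (ln(249.58/308.16) + (0.0735+0.379²/2)·1.9652) / 0.531303 = (-0.210840 + 0.285584) / 0.531303 = 0.140681
d₂ = d₁ − σ√T = 0.140681 − 0.531303 = -0.390623
e^{−rT} = 0.865505
N(d₁) = 0.555939,  N(d₂) = 0.348038
Call price V = S·N(d₁) − K·e^{−rT}·N(d₂) = 138.751248 − 92.826644 = 45.924604
φ(d₁) = (1/√(2π))·e^{−d₁²/2} = 0.395014
Γ = φ(d₁) / (S·σ·√T) = 0.002979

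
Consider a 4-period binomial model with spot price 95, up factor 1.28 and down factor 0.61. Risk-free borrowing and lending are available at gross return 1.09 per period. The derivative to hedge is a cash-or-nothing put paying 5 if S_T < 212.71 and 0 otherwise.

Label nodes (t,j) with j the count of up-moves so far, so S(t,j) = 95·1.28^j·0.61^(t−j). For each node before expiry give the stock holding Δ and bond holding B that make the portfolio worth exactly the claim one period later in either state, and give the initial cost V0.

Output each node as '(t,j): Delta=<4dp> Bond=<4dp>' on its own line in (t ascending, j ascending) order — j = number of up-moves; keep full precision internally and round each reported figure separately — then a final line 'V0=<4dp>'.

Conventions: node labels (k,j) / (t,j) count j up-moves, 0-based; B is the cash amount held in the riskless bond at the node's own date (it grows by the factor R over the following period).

(0,0): Delta=-0.0223 Bond=4.7279
(1,0): Delta=0.0000 Bond=3.8609
(1,1): Delta=-0.0265 Bond=5.6651
(2,0): Delta=0.0000 Bond=4.2084
(2,1): Delta=0.0000 Bond=4.2084
(2,2): Delta=-0.0315 Bond=6.9534
(3,0): Delta=0.0000 Bond=4.5872
(3,1): Delta=0.0000 Bond=4.5872
(3,2): Delta=0.0000 Bond=4.5872
(3,3): Delta=-0.0375 Bond=8.7635
V0=2.6090

Under the risk-neutral measure, an up-move has probability p* = (R−d)/(u−d) = 0.7164 and values discount at R = 1.09.
At maturity the claim pays: V(4,0)=5.0000, V(4,1)=5.0000, V(4,2)=5.0000, V(4,3)=5.0000, V(4,4)=0.0000
Node (3,0) S=21.5632: V=(p*·5.0000+(1−p*)·5.0000)/1.09=4.5872; Δ=(5.0000−5.0000)/(27.6009−13.1535)=0.0000; B=V−Δ·S=4.5872
Node (3,1) S=45.2474: V=(p*·5.0000+(1−p*)·5.0000)/1.09=4.5872; Δ=(5.0000−5.0000)/(57.9166−27.6009)=0.0000; B=V−Δ·S=4.5872
Node (3,2) S=94.9453: V=(p*·5.0000+(1−p*)·5.0000)/1.09=4.5872; Δ=(5.0000−5.0000)/(121.5300−57.9166)=0.0000; B=V−Δ·S=4.5872
Node (3,3) S=199.2294: V=(p*·0.0000+(1−p*)·5.0000)/1.09=1.3008; Δ=(0.0000−5.0000)/(255.0137−121.5300)=-0.0375; B=V−Δ·S=8.7635
Node (2,0) S=35.3495: V=(p*·4.5872+(1−p*)·4.5872)/1.09=4.2084; Δ=(4.5872−4.5872)/(45.2474−21.5632)=0.0000; B=V−Δ·S=4.2084
Node (2,1) S=74.1760: V=(p*·4.5872+(1−p*)·4.5872)/1.09=4.2084; Δ=(4.5872−4.5872)/(94.9453−45.2474)=0.0000; B=V−Δ·S=4.2084
Node (2,2) S=155.6480: V=(p*·1.3008+(1−p*)·4.5872)/1.09=2.0484; Δ=(1.3008−4.5872)/(199.2294−94.9453)=-0.0315; B=V−Δ·S=6.9534
Node (1,0) S=57.9500: V=(p*·4.2084+(1−p*)·4.2084)/1.09=3.8609; Δ=(4.2084−4.2084)/(74.1760−35.3495)=0.0000; B=V−Δ·S=3.8609
Node (1,1) S=121.6000: V=(p*·2.0484+(1−p*)·4.2084)/1.09=2.4412; Δ=(2.0484−4.2084)/(155.6480−74.1760)=-0.0265; B=V−Δ·S=5.6651
Node (0,0) S=95.0000: V=(p*·2.4412+(1−p*)·3.8609)/1.09=2.6090; Δ=(2.4412−3.8609)/(121.6000−57.9500)=-0.0223; B=V−Δ·S=4.7279
As a check, the time-0 holding Δ(0,0)·S0 + B(0,0) comes to 2.6090 — exactly V0.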